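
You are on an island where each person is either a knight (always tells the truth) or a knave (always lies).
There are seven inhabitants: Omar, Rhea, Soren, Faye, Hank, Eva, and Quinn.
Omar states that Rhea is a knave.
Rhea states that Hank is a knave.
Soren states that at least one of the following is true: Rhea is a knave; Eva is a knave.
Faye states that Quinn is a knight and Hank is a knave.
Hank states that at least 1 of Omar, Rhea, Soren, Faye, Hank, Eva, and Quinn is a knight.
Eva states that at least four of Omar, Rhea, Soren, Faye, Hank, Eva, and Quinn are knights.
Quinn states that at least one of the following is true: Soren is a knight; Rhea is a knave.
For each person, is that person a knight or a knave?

Omar is a knight, Rhea is a knave, Soren is a knight, Faye is a knave, Hank is a knight, Eva is a knight, and Quinn is a knight.

Since Omar is a knight, "Rhea is a knave" needs to be true, which holds.
Rhea is a knave, and the claim "Hank is a knave" is indeed False.
Since Soren is a knight, "at least one of the following is true: Rhea is a knave; Eva is a knave" needs to be true, which holds.
Faye is a knave; "Quinn is a knight and Hank is a knave" is False, as required.
As a knight, Hank's statement "at least 1 of Omar, Rhea, Soren, Faye, Hank, Eva, and Quinn is a knight" should be true; it is.
Eva is a knight, and the claim "at least four of Omar, Rhea, Soren, Faye, Hank, Eva, and Quinn are knights" is indeed true.
As a knight, Quinn's statement "at least one of the following is true: Soren is a knight; Rhea is a knave" should be true; it is.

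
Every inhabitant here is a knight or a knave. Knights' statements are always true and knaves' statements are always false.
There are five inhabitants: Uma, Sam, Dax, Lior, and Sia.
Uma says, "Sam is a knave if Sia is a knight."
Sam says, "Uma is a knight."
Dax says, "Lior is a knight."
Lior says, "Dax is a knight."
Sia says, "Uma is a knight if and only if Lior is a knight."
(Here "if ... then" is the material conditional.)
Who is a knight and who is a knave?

Knights: Uma and Sam. Knaves: Dax, Lior, and Sia.

Suppose Uma is a knave. Then Uma's statement "Sam is a knave if Sia is a knight" would have to be false. Checking the 16 ways to assign the others, none is consistent with every speaker.
(For instance, with Sam=knight, Dax=knave, Lior=knave, Sia=knave, Uma's claim "Sam is a knave if Sia is a knight" comes out true where it would need to be false.)
So Uma must be a knight, making "Sam is a knave if Sia is a knight" true. Taking Uma=knight, Sam=knight, Dax=knave, Lior=knave, Sia=knave, each remaining statement checks out:
  Sam (knight): "Uma is a knight" — true. ✓
  Dax (knave): "Lior is a knight" — false. ✓
  Lior (knave): "Dax is a knight" — false. ✓
  Sia (knave): "Uma is a knight if and only if Lior is a knight" — false. ✓
This is the unique consistent assignment.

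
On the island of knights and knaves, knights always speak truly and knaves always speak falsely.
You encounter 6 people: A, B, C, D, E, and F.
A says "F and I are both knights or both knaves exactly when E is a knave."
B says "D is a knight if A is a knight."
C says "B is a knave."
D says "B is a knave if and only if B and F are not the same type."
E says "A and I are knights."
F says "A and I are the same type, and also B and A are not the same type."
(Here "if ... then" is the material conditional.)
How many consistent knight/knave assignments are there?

Consistent assignments:
  A=knight, B=knave, C=knight, D=knave, E=knight, F=knave

1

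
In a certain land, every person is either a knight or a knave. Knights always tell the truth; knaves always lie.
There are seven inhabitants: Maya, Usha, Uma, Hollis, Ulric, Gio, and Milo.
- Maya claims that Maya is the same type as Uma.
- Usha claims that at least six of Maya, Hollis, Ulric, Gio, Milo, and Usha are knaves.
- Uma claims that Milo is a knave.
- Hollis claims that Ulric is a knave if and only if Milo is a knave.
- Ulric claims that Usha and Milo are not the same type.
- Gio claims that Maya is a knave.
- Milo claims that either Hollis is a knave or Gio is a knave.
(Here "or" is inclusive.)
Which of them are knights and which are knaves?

Since Maya is a knave, "Maya is the same type as Uma" needs to be False, which holds.
Since Usha is a knave, "at least six of Maya, Hollis, Ulric, Gio, Milo, and Usha are knaves" needs to be False, which holds.
Uma is a knight, and the claim "Milo is a knave" is indeed true.
Hollis is a knight, so "Ulric is a knave if and only if Milo is a knave" must be true — and it is.
Since Ulric is a knave, "Usha and Milo are not the same type" needs to be False, which holds.
Since Gio is a knight, "Maya is a knave" needs to be true, which holds.
Milo is a knave, so "either Hollis is a knave or Gio is a knave" must be False — and it is.

Maya is a knave, Usha is a knave, Uma is a knight, Hollis is a knight, Ulric is a knave, Gio is a knight, and Milo is a knave.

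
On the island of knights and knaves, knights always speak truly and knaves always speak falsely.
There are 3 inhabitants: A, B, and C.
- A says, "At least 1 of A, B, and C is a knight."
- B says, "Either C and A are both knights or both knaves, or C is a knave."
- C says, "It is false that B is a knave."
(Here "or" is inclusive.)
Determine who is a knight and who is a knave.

A (knight): "at least 1 of A, B, and C is a knight" — True. ✓
As a knight, B's statement "either C and A are both knights or both knaves, or C is a knave" should be True; it is.
C is a knight, so "it is false that B is a knave" must be True — and it is.

Knights: A, B, and C. Knaves: none.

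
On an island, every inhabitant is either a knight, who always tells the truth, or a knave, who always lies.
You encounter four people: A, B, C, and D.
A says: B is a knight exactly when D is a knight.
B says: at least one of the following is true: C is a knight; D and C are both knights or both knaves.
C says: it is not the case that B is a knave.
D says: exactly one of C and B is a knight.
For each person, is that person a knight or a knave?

A is a knave, B is a knight, C is a knight, and D is a knave.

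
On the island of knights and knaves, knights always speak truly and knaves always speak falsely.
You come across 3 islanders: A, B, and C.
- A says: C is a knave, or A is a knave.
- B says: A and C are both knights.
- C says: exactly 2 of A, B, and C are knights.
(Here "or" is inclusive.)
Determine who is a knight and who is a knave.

A is a knight, and the claim "C is a knave, or A is a knave" is indeed true.
B (knave): "A and C are both knights" — false. ✓
C is a knave; "exactly 2 of A, B, and C are knights" is false, as required.

Knights: A. Knaves: B and C.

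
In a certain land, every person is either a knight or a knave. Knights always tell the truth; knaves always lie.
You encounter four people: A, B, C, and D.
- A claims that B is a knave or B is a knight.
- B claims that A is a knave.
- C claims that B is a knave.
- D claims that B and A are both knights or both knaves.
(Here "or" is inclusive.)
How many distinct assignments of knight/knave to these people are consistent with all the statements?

1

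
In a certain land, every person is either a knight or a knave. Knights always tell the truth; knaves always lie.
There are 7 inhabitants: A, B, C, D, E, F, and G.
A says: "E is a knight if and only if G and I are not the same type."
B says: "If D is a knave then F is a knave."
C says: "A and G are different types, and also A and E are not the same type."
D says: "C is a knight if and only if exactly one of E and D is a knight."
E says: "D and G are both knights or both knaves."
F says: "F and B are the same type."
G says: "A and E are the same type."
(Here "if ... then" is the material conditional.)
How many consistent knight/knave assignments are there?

1

Consistent assignments:
  A=knave, B=knight, C=knave, D=knave, E=knight, F=knave, G=knave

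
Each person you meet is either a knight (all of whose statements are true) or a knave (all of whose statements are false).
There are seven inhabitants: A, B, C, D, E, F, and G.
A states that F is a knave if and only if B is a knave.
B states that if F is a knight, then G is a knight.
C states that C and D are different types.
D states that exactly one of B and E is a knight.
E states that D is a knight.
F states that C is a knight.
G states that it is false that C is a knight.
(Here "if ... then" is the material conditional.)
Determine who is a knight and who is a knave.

A is a knave, B is a knave, C is a knight, D is a knave, E is a knave, F is a knight, and G is a knave.

A (knave): "F is a knave if and only if B is a knave" — false. ✓
B is a knave; "if F is a knight, then G is a knight" is false, as required.
C is a knight, so "C and D are different types" must be true — and it is.
Since D is a knave, "exactly one of B and E is a knight" needs to be false, which holds.
E is a knave, so "D is a knight" must be false — and it is.
F is a knight, and the claim "C is a knight" is indeed true.
As a knave, G's statement "it is false that C is a knight" should be false; it is.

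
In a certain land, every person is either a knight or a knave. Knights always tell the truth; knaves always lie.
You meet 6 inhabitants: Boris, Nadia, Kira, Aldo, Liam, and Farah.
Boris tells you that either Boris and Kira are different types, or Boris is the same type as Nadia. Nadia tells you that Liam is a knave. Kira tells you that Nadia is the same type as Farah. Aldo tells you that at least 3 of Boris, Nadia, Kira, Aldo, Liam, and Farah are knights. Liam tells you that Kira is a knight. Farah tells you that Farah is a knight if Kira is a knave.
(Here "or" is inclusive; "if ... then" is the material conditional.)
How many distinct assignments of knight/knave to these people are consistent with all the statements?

3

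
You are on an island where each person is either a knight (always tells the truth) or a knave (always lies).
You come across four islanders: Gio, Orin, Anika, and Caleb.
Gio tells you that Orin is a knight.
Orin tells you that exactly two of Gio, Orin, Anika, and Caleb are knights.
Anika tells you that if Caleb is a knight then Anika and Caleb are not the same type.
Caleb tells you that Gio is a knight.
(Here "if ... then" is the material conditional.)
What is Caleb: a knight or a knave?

Caleb is a knave.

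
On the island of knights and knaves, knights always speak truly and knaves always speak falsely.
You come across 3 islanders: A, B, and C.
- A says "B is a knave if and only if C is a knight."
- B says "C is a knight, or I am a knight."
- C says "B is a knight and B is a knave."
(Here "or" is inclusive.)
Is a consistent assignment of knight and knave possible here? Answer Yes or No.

One consistent assignment: A=knight, B=knight, C=knave.

Yes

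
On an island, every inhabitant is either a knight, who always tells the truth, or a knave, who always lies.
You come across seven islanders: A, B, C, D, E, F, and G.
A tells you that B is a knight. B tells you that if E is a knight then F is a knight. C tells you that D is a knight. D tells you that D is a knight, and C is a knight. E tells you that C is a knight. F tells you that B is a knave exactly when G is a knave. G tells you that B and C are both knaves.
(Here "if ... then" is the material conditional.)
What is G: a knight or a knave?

G is a knave.

Consistent assignments: {A=knight, B=knight, C=knave, D=knave, E=knave, F=knave, G=knave}
In every consistent assignment, G is a knave.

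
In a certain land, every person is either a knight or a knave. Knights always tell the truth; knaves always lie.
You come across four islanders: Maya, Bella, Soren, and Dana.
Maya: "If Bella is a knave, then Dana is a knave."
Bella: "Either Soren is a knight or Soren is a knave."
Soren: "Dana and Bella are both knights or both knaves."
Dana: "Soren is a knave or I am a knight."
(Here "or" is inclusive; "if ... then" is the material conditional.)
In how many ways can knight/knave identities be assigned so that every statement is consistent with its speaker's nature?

Consistent assignments:
  Maya=knight, Bella=knight, Soren=knight, Dana=knight

1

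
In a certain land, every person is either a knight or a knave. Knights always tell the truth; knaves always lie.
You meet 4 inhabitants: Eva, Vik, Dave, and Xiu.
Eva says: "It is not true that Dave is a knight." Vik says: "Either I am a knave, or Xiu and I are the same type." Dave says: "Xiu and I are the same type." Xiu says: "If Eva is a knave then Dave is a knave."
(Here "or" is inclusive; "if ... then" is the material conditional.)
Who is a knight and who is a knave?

Eva is a knight, so "it is not true that Dave is a knight" must be true — and it is.
Vik is a knight, and the claim "either I am a knave, or Xiu and I are the same type" is indeed true.
Since Dave is a knave, "Xiu and I are the same type" needs to be false, which holds.
Xiu (knight): "if Eva is a knave then Dave is a knave" — true. ✓

Knights: Eva, Vik, and Xiu. Knaves: Dave.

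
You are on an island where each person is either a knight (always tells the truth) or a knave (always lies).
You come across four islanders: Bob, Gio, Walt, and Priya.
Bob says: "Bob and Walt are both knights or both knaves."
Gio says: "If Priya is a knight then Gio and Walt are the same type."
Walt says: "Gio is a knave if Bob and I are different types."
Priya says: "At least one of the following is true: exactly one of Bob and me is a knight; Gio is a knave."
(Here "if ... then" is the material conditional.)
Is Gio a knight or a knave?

Gio is a knave.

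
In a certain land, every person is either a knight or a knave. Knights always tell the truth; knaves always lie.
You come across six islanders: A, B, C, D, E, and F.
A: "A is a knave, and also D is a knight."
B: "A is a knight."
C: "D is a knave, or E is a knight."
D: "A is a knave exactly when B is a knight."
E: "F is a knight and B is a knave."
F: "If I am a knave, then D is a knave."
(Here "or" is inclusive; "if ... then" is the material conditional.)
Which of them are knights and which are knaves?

A is a knave, B is a knave, C is a knight, D is a knave, E is a knight, and F is a knight.

A is a knave, and the claim "A is a knave, and also D is a knight" is indeed False.
Since B is a knave, "A is a knight" needs to be False, which holds.
C is a knight, and the claim "D is a knave, or E is a knight" is indeed true.
D is a knave; "A is a knave exactly when B is a knight" is False, as required.
E is a knight, so "F is a knight and B is a knave" must be true — and it is.
Since F is a knight, "if I am a knave, then D is a knave" needs to be true, which holds.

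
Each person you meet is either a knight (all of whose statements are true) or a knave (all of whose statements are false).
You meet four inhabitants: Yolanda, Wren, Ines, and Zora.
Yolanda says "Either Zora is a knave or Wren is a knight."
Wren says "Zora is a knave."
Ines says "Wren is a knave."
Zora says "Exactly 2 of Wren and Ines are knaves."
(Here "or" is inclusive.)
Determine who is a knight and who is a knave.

Yolanda is a knight, Wren is a knight, Ines is a knave, and Zora is a knave.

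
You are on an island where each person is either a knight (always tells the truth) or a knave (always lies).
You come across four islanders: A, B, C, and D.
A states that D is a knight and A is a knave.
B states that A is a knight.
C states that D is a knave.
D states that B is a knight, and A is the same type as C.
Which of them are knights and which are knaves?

A is a knave, B is a knave, C is a knight, and D is a knave.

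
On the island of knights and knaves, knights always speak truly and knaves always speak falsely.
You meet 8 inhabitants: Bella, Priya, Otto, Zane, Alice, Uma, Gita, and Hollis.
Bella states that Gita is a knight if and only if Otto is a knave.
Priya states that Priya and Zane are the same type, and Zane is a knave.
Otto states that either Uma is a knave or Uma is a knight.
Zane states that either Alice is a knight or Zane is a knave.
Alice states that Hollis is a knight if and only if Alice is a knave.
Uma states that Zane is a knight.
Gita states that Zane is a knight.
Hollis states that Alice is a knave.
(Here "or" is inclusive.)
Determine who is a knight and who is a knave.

Knights: Otto, Zane, Alice, Uma, and Gita. Knaves: Bella, Priya, and Hollis.

Bella (knave): "Gita is a knight if and only if Otto is a knave" — False. ✓
Priya is a knave, so "Priya and Zane are the same type, and Zane is a knave" must be False — and it is.
Otto (knight): "either Uma is a knave or Uma is a knight" — true. ✓
Zane is a knight, and the claim "either Alice is a knight or Zane is a knave" is indeed true.
As a knight, Alice's statement "Hollis is a knight if and only if Alice is a knave" should be true; it is.
Uma is a knight, so "Zane is a knight" must be true — and it is.
Gita is a knight; "Zane is a knight" is true, as required.
Hollis is a knave, and the claim "Alice is a knave" is indeed False.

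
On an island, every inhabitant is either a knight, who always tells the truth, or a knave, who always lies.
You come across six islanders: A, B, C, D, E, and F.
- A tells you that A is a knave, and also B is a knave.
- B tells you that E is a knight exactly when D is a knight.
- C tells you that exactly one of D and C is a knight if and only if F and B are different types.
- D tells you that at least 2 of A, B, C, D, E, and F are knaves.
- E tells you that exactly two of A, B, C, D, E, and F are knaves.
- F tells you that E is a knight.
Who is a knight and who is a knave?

A is a knave, so "A is a knave, and also B is a knave" must be False — and it is.
As a knight, B's statement "E is a knight exactly when D is a knight" should be True; it is.
C is a knave, and the claim "exactly one of D and C is a knight if and only if F and B are different types" is indeed False.
D (knight): "at least 2 of A, B, C, D, E, and F are knaves" — True. ✓
E (knight): "exactly two of A, B, C, D, E, and F are knaves" — True. ✓
F (knight): "E is a knight" — True. ✓

A is a knave, B is a knight, C is a knave, D is a knight, E is a knight, and F is a knight.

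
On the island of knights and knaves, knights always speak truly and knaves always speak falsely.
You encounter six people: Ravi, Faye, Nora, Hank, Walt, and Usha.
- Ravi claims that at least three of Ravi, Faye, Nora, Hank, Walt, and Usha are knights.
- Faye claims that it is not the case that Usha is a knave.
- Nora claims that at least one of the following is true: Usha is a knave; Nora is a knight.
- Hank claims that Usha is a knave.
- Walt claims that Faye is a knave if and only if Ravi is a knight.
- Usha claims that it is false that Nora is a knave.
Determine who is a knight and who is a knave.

Ravi is a knight, so "at least three of Ravi, Faye, Nora, Hank, Walt, and Usha are knights" must be True — and it is.
Since Faye is a knight, "it is not the case that Usha is a knave" needs to be True, which holds.
Nora (knight): "at least one of the following is true: Usha is a knave; Nora is a knight" — True. ✓
Hank is a knave, so "Usha is a knave" must be False — and it is.
Walt is a knave, so "Faye is a knave if and only if Ravi is a knight" must be False — and it is.
Usha is a knight, so "it is false that Nora is a knave" must be True — and it is.

Ravi is a knight, Faye is a knight, Nora is a knight, Hank is a knave, Walt is a knave, and Usha is a knight.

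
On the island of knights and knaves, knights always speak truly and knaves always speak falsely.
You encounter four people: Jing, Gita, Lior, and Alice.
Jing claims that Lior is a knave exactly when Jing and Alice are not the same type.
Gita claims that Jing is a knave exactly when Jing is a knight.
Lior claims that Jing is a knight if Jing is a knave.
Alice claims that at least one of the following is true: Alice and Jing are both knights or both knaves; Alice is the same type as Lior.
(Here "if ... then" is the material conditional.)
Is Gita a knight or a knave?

Gita is a knave.

Consistent assignments: {Jing=knight, Gita=knave, Lior=knight, Alice=knight}
In every consistent assignment, Gita is a knave.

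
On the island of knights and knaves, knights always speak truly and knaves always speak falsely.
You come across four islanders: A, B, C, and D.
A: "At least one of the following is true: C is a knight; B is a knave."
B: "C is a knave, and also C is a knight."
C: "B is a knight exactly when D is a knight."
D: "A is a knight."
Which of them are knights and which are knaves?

A is a knight, and the claim "at least one of the following is true: C is a knight; B is a knave" is indeed True.
B (knave): "C is a knave, and also C is a knight" — false. ✓
As a knave, C's statement "B is a knight exactly when D is a knight" should be false; it is.
D is a knight; "A is a knight" is True, as required.

A is a knight, B is a knave, C is a knave, and D is a knight.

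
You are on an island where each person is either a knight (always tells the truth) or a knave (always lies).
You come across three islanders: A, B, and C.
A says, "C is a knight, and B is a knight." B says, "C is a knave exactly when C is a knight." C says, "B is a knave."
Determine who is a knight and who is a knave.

A is a knave, B is a knave, and C is a knight.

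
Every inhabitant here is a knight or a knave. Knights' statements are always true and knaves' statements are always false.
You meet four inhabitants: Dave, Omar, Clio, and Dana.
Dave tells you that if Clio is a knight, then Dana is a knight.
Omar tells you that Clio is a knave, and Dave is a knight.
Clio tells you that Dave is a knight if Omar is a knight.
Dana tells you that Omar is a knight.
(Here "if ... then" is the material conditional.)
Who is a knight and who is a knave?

Dave is a knave; "if Clio is a knight, then Dana is a knight" is False, as required.
Omar is a knave, so "Clio is a knave, and Dave is a knight" must be False — and it is.
Clio is a knight, so "Dave is a knight if Omar is a knight" must be true — and it is.
Dana is a knave, so "Omar is a knight" must be False — and it is.

Dave is a knave, Omar is a knave, Clio is a knight, and Dana is a knave.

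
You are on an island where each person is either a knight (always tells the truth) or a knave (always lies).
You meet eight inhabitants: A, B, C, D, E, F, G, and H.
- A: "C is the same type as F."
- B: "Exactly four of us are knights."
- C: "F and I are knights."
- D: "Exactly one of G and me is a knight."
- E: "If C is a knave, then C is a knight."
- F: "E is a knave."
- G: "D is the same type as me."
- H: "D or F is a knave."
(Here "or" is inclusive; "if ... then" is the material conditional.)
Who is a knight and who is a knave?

A is a knave, B is a knave, C is a knave, D is a knight, E is a knave, F is a knight, G is a knave, and H is a knave.

A is a knave; "C is the same type as F" is false, as required.
As a knave, B's statement "exactly four of us are knights" should be false; it is.
C is a knave, so "F and I are knights" must be false — and it is.
Since D is a knight, "exactly one of G and me is a knight" needs to be True, which holds.
As a knave, E's statement "if C is a knave, then C is a knight" should be false; it is.
F is a knight; "E is a knave" is True, as required.
Since G is a knave, "D is the same type as me" needs to be false, which holds.
As a knave, H's statement "D or F is a knave" should be false; it is.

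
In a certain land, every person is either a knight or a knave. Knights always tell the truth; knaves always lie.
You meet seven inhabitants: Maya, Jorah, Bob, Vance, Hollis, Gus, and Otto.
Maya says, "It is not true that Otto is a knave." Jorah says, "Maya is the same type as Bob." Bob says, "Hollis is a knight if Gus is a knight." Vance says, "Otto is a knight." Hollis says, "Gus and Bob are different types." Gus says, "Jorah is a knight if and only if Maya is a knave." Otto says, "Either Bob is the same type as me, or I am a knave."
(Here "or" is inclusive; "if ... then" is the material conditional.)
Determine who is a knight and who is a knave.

As a knight, Maya's statement "it is not true that Otto is a knave" should be true; it is.
Jorah is a knight, and the claim "Maya is the same type as Bob" is indeed true.
As a knight, Bob's statement "Hollis is a knight if Gus is a knight" should be true; it is.
As a knight, Vance's statement "Otto is a knight" should be true; it is.
As a knight, Hollis's statement "Gus and Bob are different types" should be true; it is.
As a knave, Gus's statement "Jorah is a knight if and only if Maya is a knave" should be False; it is.
Since Otto is a knight, "either Bob is the same type as me, or I am a knave" needs to be true, which holds.

Knights: Maya, Jorah, Bob, Vance, Hollis, and Otto. Knaves: Gus.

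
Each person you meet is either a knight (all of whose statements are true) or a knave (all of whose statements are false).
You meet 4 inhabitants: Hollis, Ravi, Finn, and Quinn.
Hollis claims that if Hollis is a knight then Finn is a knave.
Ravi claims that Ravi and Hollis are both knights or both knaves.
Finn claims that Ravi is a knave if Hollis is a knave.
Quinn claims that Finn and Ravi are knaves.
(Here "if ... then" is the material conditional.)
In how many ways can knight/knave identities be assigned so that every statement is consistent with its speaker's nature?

0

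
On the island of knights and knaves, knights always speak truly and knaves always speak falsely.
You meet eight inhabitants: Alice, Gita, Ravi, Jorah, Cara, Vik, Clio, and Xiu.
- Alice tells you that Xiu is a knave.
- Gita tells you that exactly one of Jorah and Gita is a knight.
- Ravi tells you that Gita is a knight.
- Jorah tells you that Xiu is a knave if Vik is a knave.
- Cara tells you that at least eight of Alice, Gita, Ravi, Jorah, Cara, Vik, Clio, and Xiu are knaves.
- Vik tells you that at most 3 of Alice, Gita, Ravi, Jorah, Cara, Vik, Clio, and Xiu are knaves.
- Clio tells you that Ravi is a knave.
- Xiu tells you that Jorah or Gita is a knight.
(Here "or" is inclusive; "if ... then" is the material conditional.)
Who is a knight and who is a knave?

Alice is a knave, Gita is a knight, Ravi is a knight, Jorah is a knave, Cara is a knave, Vik is a knave, Clio is a knave, and Xiu is a knight.

Alice is a knave; "Xiu is a knave" is False, as required.
As a knight, Gita's statement "exactly one of Jorah and Gita is a knight" should be true; it is.
Since Ravi is a knight, "Gita is a knight" needs to be true, which holds.
Jorah is a knave, so "Xiu is a knave if Vik is a knave" must be False — and it is.
As a knave, Cara's statement "at least eight of Alice, Gita, Ravi, Jorah, Cara, Vik, Clio, and Xiu are knaves" should be False; it is.
Vik is a knave, and the claim "at most 3 of Alice, Gita, Ravi, Jorah, Cara, Vik, Clio, and Xiu are knaves" is indeed False.
As a knave, Clio's statement "Ravi is a knave" should be False; it is.
Since Xiu is a knight, "Jorah or Gita is a knight" needs to be true, which holds.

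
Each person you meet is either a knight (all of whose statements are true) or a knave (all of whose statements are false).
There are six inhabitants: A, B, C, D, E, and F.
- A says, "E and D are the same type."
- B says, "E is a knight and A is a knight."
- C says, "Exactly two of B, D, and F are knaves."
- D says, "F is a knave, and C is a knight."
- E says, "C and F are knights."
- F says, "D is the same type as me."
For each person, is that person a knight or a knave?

As a knave, A's statement "E and D are the same type" should be False; it is.
B (knave): "E is a knight and A is a knight" — False. ✓
Since C is a knight, "exactly two of B, D, and F are knaves" needs to be true, which holds.
D is a knight, so "F is a knave, and C is a knight" must be true — and it is.
Since E is a knave, "C and F are knights" needs to be False, which holds.
F is a knave, and the claim "D is the same type as me" is indeed False.

Knights: C and D. Knaves: A, B, E, and F.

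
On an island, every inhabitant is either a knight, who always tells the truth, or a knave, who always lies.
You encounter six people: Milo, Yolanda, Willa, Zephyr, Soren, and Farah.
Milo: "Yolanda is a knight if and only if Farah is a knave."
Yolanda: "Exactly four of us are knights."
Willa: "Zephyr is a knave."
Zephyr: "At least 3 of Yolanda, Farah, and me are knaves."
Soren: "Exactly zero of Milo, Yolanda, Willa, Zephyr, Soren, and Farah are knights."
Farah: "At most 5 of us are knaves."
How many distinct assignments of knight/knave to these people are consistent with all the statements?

1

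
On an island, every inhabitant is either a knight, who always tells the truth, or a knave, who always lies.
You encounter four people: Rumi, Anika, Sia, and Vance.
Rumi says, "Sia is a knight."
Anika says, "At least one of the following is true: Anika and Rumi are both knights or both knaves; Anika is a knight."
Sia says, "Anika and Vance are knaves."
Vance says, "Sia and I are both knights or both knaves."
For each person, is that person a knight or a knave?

Knights: Rumi and Sia. Knaves: Anika and Vance.

Suppose Rumi is a knave. Then Rumi's statement "Sia is a knight" would have to be false. Checking the 8 ways to assign the others, none is consistent with every speaker.
(For instance, with Anika=knave, Sia=knight, Vance=knave, Rumi's claim "Sia is a knight" comes out true where it would need to be false.)
So Rumi must be a knight, making "Sia is a knight" true. Taking Rumi=knight, Anika=knave, Sia=knight, Vance=knave, each remaining statement checks out:
  Anika (knave): "at least one of the following is true: Anika and Rumi are both knights or both knaves; Anika is a knight" — false. ✓
  Sia (knight): "Anika and Vance are knaves" — true. ✓
  Vance (knave): "Sia and I are both knights or both knaves" — false. ✓
This is the unique consistent assignment.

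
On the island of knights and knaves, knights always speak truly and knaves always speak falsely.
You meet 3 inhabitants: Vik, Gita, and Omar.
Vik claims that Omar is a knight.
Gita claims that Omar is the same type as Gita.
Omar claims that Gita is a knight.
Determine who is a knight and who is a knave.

Vik (knight): "Omar is a knight" — true. ✓
Gita is a knight, and the claim "Omar is the same type as Gita" is indeed true.
Since Omar is a knight, "Gita is a knight" needs to be true, which holds.

Vik is a knight, Gita is a knight, and Omar is a knight.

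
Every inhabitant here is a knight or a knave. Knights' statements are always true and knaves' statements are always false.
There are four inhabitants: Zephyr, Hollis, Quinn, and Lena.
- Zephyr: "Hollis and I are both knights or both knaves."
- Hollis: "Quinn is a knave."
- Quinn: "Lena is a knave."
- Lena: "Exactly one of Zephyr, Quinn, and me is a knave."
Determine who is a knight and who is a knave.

Zephyr is a knight, Hollis is a knight, Quinn is a knave, and Lena is a knight.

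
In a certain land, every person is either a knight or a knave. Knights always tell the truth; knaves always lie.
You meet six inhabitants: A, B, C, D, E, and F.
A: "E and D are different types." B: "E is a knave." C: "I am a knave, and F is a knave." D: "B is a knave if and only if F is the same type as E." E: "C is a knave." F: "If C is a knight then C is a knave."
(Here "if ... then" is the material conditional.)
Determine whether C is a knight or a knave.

Consistent assignments: {A=knave, B=knave, C=knave, D=knight, E=knight, F=knight}
In every consistent assignment, C is a knave.

C is a knave.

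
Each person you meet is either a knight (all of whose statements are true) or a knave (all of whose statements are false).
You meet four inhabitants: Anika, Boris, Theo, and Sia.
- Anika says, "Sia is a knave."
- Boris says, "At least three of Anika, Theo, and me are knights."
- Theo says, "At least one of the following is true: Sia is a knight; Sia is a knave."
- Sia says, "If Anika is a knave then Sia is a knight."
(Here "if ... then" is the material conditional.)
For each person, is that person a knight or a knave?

Knights: Theo and Sia. Knaves: Anika and Boris.

Anika (knave): "Sia is a knave" — false. ✓
Boris is a knave, and the claim "at least three of Anika, Theo, and me are knights" is indeed false.
Theo is a knight; "at least one of the following is true: Sia is a knight; Sia is a knave" is true, as required.
Since Sia is a knight, "if Anika is a knave then Sia is a knight" needs to be true, which holds.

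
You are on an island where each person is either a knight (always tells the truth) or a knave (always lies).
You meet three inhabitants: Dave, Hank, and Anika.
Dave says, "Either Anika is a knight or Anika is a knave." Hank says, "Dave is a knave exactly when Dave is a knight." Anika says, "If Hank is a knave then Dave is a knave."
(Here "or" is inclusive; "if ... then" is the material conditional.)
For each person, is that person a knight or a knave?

Suppose Dave is a knave. Then Dave's statement "either Anika is a knight or Anika is a knave" would have to be false. Checking the 4 ways to assign the others, none is consistent with every speaker.
(For instance, with Hank=knave, Anika=knave, Dave's claim "either Anika is a knight or Anika is a knave" comes out true where it would need to be false.)
So Dave must be a knight, making "either Anika is a knight or Anika is a knave" true. Taking Dave=knight, Hank=knave, Anika=knave, each remaining statement checks out:
  Hank (knave): "Dave is a knave exactly when Dave is a knight" — false. ✓
  Anika (knave): "if Hank is a knave then Dave is a knave" — false. ✓
This is the unique consistent assignment.

Dave is a knight, Hank is a knave, and Anika is a knave.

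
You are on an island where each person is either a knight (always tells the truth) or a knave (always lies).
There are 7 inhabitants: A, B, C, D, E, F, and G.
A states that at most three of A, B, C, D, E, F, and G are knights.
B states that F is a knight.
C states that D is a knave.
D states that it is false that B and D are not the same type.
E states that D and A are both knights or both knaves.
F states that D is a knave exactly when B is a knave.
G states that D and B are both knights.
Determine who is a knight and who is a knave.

A is a knave, so "at most three of A, B, C, D, E, F, and G are knights" must be False — and it is.
B is a knight, so "F is a knight" must be True — and it is.
C is a knave; "D is a knave" is False, as required.
D is a knight, and the claim "it is false that B and D are not the same type" is indeed True.
E is a knave; "D and A are both knights or both knaves" is False, as required.
F (knight): "D is a knave exactly when B is a knave" — True. ✓
G is a knight, so "D and B are both knights" must be True — and it is.

A is a knave, B is a knight, C is a knave, D is a knight, E is a knave, F is a knight, and G is a knight.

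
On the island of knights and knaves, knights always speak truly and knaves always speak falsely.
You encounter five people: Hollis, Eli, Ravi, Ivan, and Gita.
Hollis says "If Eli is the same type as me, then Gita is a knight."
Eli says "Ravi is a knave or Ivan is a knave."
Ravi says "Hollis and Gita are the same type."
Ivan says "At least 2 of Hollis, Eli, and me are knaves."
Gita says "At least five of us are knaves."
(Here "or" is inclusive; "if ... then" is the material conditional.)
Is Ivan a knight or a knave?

Ivan is a knight.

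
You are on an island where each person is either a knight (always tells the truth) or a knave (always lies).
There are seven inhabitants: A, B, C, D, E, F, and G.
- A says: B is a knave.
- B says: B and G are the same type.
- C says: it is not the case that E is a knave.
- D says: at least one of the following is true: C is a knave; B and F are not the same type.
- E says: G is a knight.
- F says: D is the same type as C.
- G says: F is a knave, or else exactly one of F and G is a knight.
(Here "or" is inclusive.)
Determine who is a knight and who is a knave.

A is a knight, B is a knave, C is a knight, D is a knave, E is a knight, F is a knave, and G is a knight.

A (knight): "B is a knave" — true. ✓
B is a knave, and the claim "B and G are the same type" is indeed False.
Since C is a knight, "it is not the case that E is a knave" needs to be true, which holds.
D is a knave, so "at least one of the following is true: C is a knave; B and F are not the same type" must be False — and it is.
As a knight, E's statement "G is a knight" should be true; it is.
Since F is a knave, "D is the same type as C" needs to be False, which holds.
Since G is a knight, "F is a knave, or else exactly one of F and G is a knight" needs to be true, which holds.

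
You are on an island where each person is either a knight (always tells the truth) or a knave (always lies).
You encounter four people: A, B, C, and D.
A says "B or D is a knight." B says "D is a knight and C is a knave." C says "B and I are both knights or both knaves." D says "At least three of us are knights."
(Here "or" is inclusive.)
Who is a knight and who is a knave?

Knights: A, B, and D. Knaves: C.

Suppose A is a knave. Then A's statement "B or D is a knight" would have to be false. Checking the 8 ways to assign the others, none is consistent with every speaker.
(For instance, with B=knight, C=knave, D=knight, A's claim "B or D is a knight" comes out true where it would need to be false.)
So A must be a knight, making "B or D is a knight" true. Taking A=knight, B=knight, C=knave, D=knight, each remaining statement checks out:
  B (knight): "D is a knight and C is a knave" — true. ✓
  C (knave): "B and I are both knights or both knaves" — false. ✓
  D (knight): "at least three of us are knights" — true. ✓
This is the unique consistent assignment.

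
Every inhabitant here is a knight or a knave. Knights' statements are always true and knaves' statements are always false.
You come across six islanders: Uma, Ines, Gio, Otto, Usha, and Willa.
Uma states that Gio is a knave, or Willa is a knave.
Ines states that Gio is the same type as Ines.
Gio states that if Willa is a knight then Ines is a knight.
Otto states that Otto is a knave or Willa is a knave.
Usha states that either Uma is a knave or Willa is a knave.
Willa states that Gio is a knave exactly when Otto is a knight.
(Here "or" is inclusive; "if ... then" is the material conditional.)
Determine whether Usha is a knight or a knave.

Usha is a knight.

Consistent assignments: {Uma=knight, Ines=knight, Gio=knight, Otto=knight, Usha=knight, Willa=knave}; {Uma=knight, Ines=knave, Gio=knight, Otto=knight, Usha=knight, Willa=knave}
In every consistent assignment, Usha is a knight.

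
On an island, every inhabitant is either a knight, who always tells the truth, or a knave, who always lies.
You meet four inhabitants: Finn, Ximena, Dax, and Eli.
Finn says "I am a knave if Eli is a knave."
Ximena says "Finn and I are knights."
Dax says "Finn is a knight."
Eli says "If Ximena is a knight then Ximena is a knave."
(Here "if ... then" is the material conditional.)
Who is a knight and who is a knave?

Knights: Finn, Dax, and Eli. Knaves: Ximena.

Since Finn is a knight, "I am a knave if Eli is a knave" needs to be true, which holds.
Ximena (knave): "Finn and I are knights" — False. ✓
As a knight, Dax's statement "Finn is a knight" should be true; it is.
Eli is a knight, so "if Ximena is a knight then Ximena is a knave" must be true — and it is.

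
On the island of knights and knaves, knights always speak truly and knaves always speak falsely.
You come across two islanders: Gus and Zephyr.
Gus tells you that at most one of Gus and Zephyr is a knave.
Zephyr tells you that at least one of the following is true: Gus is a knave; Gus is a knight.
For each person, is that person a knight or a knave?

Gus is a knight; "at most one of Gus and Zephyr is a knave" is true, as required.
As a knight, Zephyr's statement "at least one of the following is true: Gus is a knave; Gus is a knight" should be true; it is.

Gus is a knight and Zephyr is a knight.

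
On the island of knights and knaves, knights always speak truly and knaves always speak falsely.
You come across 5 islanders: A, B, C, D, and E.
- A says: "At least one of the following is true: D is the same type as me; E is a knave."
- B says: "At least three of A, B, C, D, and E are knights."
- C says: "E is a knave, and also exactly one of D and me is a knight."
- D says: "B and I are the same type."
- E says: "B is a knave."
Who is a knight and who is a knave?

A is a knight; "at least one of the following is true: D is the same type as me; E is a knave" is True, as required.
B is a knight, and the claim "at least three of A, B, C, D, and E are knights" is indeed True.
C is a knight, and the claim "E is a knave, and also exactly one of D and me is a knight" is indeed True.
D (knave): "B and I are the same type" — false. ✓
Since E is a knave, "B is a knave" needs to be false, which holds.

A is a knight, B is a knight, C is a knight, D is a knave, and E is a knave.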